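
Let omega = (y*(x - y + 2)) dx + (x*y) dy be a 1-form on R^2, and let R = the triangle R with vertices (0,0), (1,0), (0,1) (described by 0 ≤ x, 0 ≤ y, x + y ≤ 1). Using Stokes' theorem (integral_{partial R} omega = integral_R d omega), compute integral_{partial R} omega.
integral_(partial R) omega = -2/3

Stokes: integral_partial_R omega = integral_R d omega with d omega = (∂Q/∂x - ∂P/∂y) dx ∧ dy.
  ∂Q/∂x = y
  ∂P/∂y = x - 2*y + 2
  integrand = ∂Q/∂x - ∂P/∂y = -x + 3*y - 2.
Integrating over R: integral_0^1 integral_0^{1-x} (-x + 3*y - 2) dy dx = -2/3.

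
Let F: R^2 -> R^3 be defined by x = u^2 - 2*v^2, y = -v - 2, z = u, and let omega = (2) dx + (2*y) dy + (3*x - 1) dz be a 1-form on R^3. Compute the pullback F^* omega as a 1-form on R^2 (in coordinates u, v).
F^* omega = (3*u^2 + 4*u - 6*v^2 - 1) du + (4 - 6*v) dv

Using F^*(f dg) = (f ∘ F) d(g ∘ F), substitute each coordinate x_i by F_i(u, v) in f_i, and replace dx_i by d F_i = (∂F_i/∂u) du + (∂F_i/∂v) dv.
  For the x component: f_1(F) = 2; d F_1 = (2*u) du + (-4*v) dv
  For the y component: f_2(F) = -2*v - 4; d F_2 = (0) du + (-1) dv
  For the z component: f_3(F) = 3*u^2 - 6*v^2 - 1; d F_3 = (1) du + (0) dv
Combining and collecting du, dv coefficients:
  coeff of du: 3*u^2 + 4*u - 6*v^2 - 1
  coeff of dv: 4 - 6*v
F^* omega = (3*u^2 + 4*u - 6*v^2 - 1) du + (4 - 6*v) dv.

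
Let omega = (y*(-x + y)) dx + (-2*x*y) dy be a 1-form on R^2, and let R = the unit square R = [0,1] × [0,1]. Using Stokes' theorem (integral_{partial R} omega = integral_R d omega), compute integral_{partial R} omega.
integral_(partial R) omega = -3/2

Stokes: integral_partial_R omega = integral_R d omega with d omega = (∂Q/∂x - ∂P/∂y) dx ∧ dy.
  ∂Q/∂x = -2*y
  ∂P/∂y = -x + 2*y
  integrand = ∂Q/∂x - ∂P/∂y = x - 4*y.
Integrating over R: integral_0^1 integral_0^1 (x - 4*y) dx dy = -3/2.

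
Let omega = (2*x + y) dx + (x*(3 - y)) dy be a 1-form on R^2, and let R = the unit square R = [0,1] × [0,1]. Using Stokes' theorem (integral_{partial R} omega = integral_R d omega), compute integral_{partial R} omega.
integral_(partial R) omega = 3/2

Stokes: integral_partial_R omega = integral_R d omega with d omega = (∂Q/∂x - ∂P/∂y) dx ∧ dy.
  ∂Q/∂x = 3 - y
  ∂P/∂y = 1
  integrand = ∂Q/∂x - ∂P/∂y = 2 - y.
Integrating over R: integral_0^1 integral_0^1 (2 - y) dx dy = 3/2.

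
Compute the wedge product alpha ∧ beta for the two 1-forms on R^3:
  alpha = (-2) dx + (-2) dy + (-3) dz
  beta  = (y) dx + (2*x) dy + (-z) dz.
alpha ∧ beta = (-4*x + 2*y) dx ∧ dy + (3*y + 2*z) dx ∧ dz + (6*x + 2*z) dy ∧ dz

Distribute the wedge, using dx_i ∧ dx_j = -dx_j ∧ dx_i and dx_i ∧ dx_i = 0. For each pair (i, j) with i < j, the coefficient of dx_i ∧ dx_j in alpha ∧ beta is (alpha_i * beta_j - alpha_j * beta_i). Collecting: alpha ∧ beta = (-4*x + 2*y) dx ∧ dy + (3*y + 2*z) dx ∧ dz + (6*x + 2*z) dy ∧ dz.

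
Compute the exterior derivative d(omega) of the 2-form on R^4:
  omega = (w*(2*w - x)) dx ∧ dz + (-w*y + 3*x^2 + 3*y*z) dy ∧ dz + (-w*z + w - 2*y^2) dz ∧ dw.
d(omega) = (4*w - x) dx ∧ dz ∧ dw + (6*x) dx ∧ dy ∧ dz + (-5*y) dy ∧ dz ∧ dw

For a 2-form omega = sum_{i<j} g_{ij} dx_i ∧ dx_j, the exterior derivative is
  d(omega) = sum_{i<j} d(g_{ij}) ∧ dx_i ∧ dx_j = sum_{i<j, k} (∂g_{ij}/∂x_k) dx_k ∧ dx_i ∧ dx_j.
Expand each term, using dx_k ∧ dx_i ∧ dx_j = sgn(permutation) dx_{(a)} ∧ dx_{(b)} ∧ dx_{(c)} with (a < b < c) sorted:
  d(w*(2*w - x)) includes (∂/∂w)(w*(2*w - x)) dw = (4*w - x) dw, which multiplied by dx ∧ dz gives (4*w - x) dx ∧ dz ∧ dw
  d(-w*y + 3*x^2 + 3*y*z) includes (∂/∂x)(-w*y + 3*x^2 + 3*y*z) dx = (6*x) dx, which multiplied by dy ∧ dz gives (6*x) dx ∧ dy ∧ dz
  d(-w*y + 3*x^2 + 3*y*z) includes (∂/∂w)(-w*y + 3*x^2 + 3*y*z) dw = (-y) dw, which multiplied by dy ∧ dz gives (-y) dy ∧ dz ∧ dw
  d(-w*z + w - 2*y^2) includes (∂/∂y)(-w*z + w - 2*y^2) dy = (-4*y) dy, which multiplied by dz ∧ dw gives (-4*y) dy ∧ dz ∧ dw
Collecting like 3-forms: d(omega) = (4*w - x) dx ∧ dz ∧ dw + (6*x) dx ∧ dy ∧ dz + (-5*y) dy ∧ dz ∧ dw.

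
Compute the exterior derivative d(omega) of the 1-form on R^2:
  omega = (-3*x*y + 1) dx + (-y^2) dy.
d(omega) = (3*x) dx ∧ dy

For a 1-form omega = sum_i f_i dx_i, the exterior derivative is
  d(omega) = sum_{i < j} (∂f_j/∂x_i - ∂f_i/∂x_j) dx_i ∧ dx_j.
  coefficient of dx ∧ dy: ∂f_2/∂x - ∂f_1/∂y = ∂(-y^2)/∂x - ∂(-3*x*y + 1)/∂y = 3*x
Assembling: d(omega) = (3*x) dx ∧ dy.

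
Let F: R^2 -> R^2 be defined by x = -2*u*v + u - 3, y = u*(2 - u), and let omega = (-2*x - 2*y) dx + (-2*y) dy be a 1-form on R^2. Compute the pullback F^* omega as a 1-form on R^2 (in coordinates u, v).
F^* omega = (-4*u^3 - 4*u^2*v + 14*u^2 - 8*u*v^2 + 16*u*v - 14*u - 12*v + 6) du + (4*u*(-u^2 - 2*u*v + 3*u - 3)) dv

Using F^*(f dg) = (f ∘ F) d(g ∘ F), substitute each coordinate x_i by F_i(u, v) in f_i, and replace dx_i by d F_i = (∂F_i/∂u) du + (∂F_i/∂v) dv.
  For the x component: f_1(F) = 2*u^2 + 4*u*v - 6*u + 6; d F_1 = (1 - 2*v) du + (-2*u) dv
  For the y component: f_2(F) = 2*u*(u - 2); d F_2 = (2 - 2*u) du + (0) dv
Combining and collecting du, dv coefficients:
  coeff of du: -4*u^3 - 4*u^2*v + 14*u^2 - 8*u*v^2 + 16*u*v - 14*u - 12*v + 6
  coeff of dv: 4*u*(-u^2 - 2*u*v + 3*u - 3)
F^* omega = (-4*u^3 - 4*u^2*v + 14*u^2 - 8*u*v^2 + 16*u*v - 14*u - 12*v + 6) du + (4*u*(-u^2 - 2*u*v + 3*u - 3)) dv.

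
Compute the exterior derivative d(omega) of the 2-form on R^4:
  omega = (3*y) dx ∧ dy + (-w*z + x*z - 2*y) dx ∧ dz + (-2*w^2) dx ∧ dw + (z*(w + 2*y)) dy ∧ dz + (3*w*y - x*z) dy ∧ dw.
d(omega) = (2) dx ∧ dy ∧ dz + (-z) dx ∧ dz ∧ dw + (x + z) dy ∧ dz ∧ dw + (-z) dx ∧ dy ∧ dw

For a 2-form omega = sum_{i<j} g_{ij} dx_i ∧ dx_j, the exterior derivative is
  d(omega) = sum_{i<j} d(g_{ij}) ∧ dx_i ∧ dx_j = sum_{i<j, k} (∂g_{ij}/∂x_k) dx_k ∧ dx_i ∧ dx_j.
Expand each term, using dx_k ∧ dx_i ∧ dx_j = sgn(permutation) dx_{(a)} ∧ dx_{(b)} ∧ dx_{(c)} with (a < b < c) sorted:
  d(-w*z + x*z - 2*y) includes (∂/∂y)(-w*z + x*z - 2*y) dy = (-2) dy, which multiplied by dx ∧ dz gives (2) dx ∧ dy ∧ dz
  d(-w*z + x*z - 2*y) includes (∂/∂w)(-w*z + x*z - 2*y) dw = (-z) dw, which multiplied by dx ∧ dz gives (-z) dx ∧ dz ∧ dw
  d(z*(w + 2*y)) includes (∂/∂w)(z*(w + 2*y)) dw = (z) dw, which multiplied by dy ∧ dz gives (z) dy ∧ dz ∧ dw
  d(3*w*y - x*z) includes (∂/∂x)(3*w*y - x*z) dx = (-z) dx, which multiplied by dy ∧ dw gives (-z) dx ∧ dy ∧ dw
  d(3*w*y - x*z) includes (∂/∂z)(3*w*y - x*z) dz = (-x) dz, which multiplied by dy ∧ dw gives (x) dy ∧ dz ∧ dw
Collecting like 3-forms: d(omega) = (2) dx ∧ dy ∧ dz + (-z) dx ∧ dz ∧ dw + (x + z) dy ∧ dz ∧ dw + (-z) dx ∧ dy ∧ dw.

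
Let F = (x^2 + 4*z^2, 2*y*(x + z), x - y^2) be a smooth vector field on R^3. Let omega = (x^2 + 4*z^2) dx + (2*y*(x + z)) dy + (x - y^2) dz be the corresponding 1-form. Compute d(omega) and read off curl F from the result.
d(omega) = (-4*y) dy ∧ dz + (8*z - 1) dz ∧ dx + (2*y) dx ∧ dy; curl F = (-4*y, 8*z - 1, 2*y)

d omega = sum_{i<j} (∂f_j/∂x_i - ∂f_i/∂x_j) dx_i ∧ dx_j. Under the identification (dy ∧ dz, dz ∧ dx, dx ∧ dy) ↔ (e_x, e_y, e_z), the coefficients are exactly the components of curl F. Compute:
  ∂R/∂y - ∂Q/∂z = (-2*y) - (2*y) = -4*y
  ∂P/∂z - ∂R/∂x = (8*z) - (1) = 8*z - 1
  ∂Q/∂x - ∂P/∂y = (2*y) - (0) = 2*y.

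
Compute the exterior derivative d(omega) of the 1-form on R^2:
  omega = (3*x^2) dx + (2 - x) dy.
d(omega) = (-1) dx ∧ dy

For a 1-form omega = sum_i f_i dx_i, the exterior derivative is
  d(omega) = sum_{i < j} (∂f_j/∂x_i - ∂f_i/∂x_j) dx_i ∧ dx_j.
  coefficient of dx ∧ dy: ∂f_2/∂x - ∂f_1/∂y = ∂(2 - x)/∂x - ∂(3*x^2)/∂y = -1
Assembling: d(omega) = (-1) dx ∧ dy.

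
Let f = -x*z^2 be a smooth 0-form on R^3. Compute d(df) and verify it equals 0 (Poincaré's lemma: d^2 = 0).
d(df) = 0

Step 1: df = sum_i (∂f/∂x_i) dx_i = (-z^2) dx + (0) dy + (-2*x*z) dz.
Step 2: Apply d again. Using the 1-form formula, the coefficient of dx ∧ dy in d(df) is ∂^2 f/∂x ∂y - ∂^2 f/∂y ∂x = (0) - (0) = 0 (equality of mixed partials for smooth f).
Similarly for dx ∧ dz and dy ∧ dz — all coefficients vanish. So d(df) = 0.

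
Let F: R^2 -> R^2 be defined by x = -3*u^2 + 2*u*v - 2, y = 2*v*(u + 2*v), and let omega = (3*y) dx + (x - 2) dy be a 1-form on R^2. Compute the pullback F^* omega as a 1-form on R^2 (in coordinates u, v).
F^* omega = (2*v*(-21*u^2 - 28*u*v + 12*v^2 - 4)) du + (-6*u^3 - 8*u^2*v + 40*u*v^2 - 8*u - 32*v) dv

Using F^*(f dg) = (f ∘ F) d(g ∘ F), substitute each coordinate x_i by F_i(u, v) in f_i, and replace dx_i by d F_i = (∂F_i/∂u) du + (∂F_i/∂v) dv.
  For the x component: f_1(F) = 6*v*(u + 2*v); d F_1 = (-6*u + 2*v) du + (2*u) dv
  For the y component: f_2(F) = -3*u^2 + 2*u*v - 4; d F_2 = (2*v) du + (2*u + 8*v) dv
Combining and collecting du, dv coefficients:
  coeff of du: 2*v*(-21*u^2 - 28*u*v + 12*v^2 - 4)
  coeff of dv: -6*u^3 - 8*u^2*v + 40*u*v^2 - 8*u - 32*v
F^* omega = (2*v*(-21*u^2 - 28*u*v + 12*v^2 - 4)) du + (-6*u^3 - 8*u^2*v + 40*u*v^2 - 8*u - 32*v) dv.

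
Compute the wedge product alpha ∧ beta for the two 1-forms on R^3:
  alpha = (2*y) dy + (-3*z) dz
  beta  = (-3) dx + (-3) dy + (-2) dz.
alpha ∧ beta = (6*y) dx ∧ dy + (-4*y - 9*z) dy ∧ dz + (-9*z) dx ∧ dz

Distribute the wedge, using dx_i ∧ dx_j = -dx_j ∧ dx_i and dx_i ∧ dx_i = 0. For each pair (i, j) with i < j, the coefficient of dx_i ∧ dx_j in alpha ∧ beta is (alpha_i * beta_j - alpha_j * beta_i). Collecting: alpha ∧ beta = (6*y) dx ∧ dy + (-4*y - 9*z) dy ∧ dz + (-9*z) dx ∧ dz.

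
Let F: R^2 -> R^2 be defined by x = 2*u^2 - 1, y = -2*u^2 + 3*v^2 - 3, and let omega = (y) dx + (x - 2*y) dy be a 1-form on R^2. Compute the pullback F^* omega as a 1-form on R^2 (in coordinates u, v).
F^* omega = (4*u*(-8*u^2 + 9*v^2 - 8)) du + (6*v*(6*u^2 - 6*v^2 + 5)) dv

Using F^*(f dg) = (f ∘ F) d(g ∘ F), substitute each coordinate x_i by F_i(u, v) in f_i, and replace dx_i by d F_i = (∂F_i/∂u) du + (∂F_i/∂v) dv.
  For the x component: f_1(F) = -2*u^2 + 3*v^2 - 3; d F_1 = (4*u) du + (0) dv
  For the y component: f_2(F) = 6*u^2 - 6*v^2 + 5; d F_2 = (-4*u) du + (6*v) dv
Combining and collecting du, dv coefficients:
  coeff of du: 4*u*(-8*u^2 + 9*v^2 - 8)
  coeff of dv: 6*v*(6*u^2 - 6*v^2 + 5)
F^* omega = (4*u*(-8*u^2 + 9*v^2 - 8)) du + (6*v*(6*u^2 - 6*v^2 + 5)) dv.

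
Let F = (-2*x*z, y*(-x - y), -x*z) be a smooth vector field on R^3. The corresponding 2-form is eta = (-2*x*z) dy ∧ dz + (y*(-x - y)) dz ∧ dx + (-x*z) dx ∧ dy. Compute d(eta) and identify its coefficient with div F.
d(eta) = (-2*x - 2*y - 2*z) dx ∧ dy ∧ dz; div F = -2*x - 2*y - 2*z

For a 2-form in R^3 of the form above, applying d gives a 3-form with coefficient ∂P/∂x + ∂Q/∂y + ∂R/∂z:
  ∂P/∂x = -2*z
  ∂Q/∂y = -x - 2*y
  ∂R/∂z = -x
Sum = -2*x - 2*y - 2*z, which is exactly div F.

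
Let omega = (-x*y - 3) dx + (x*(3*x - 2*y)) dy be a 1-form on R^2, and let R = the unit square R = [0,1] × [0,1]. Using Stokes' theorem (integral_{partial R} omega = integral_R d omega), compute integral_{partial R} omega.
integral_(partial R) omega = 5/2

Stokes: integral_partial_R omega = integral_R d omega with d omega = (∂Q/∂x - ∂P/∂y) dx ∧ dy.
  ∂Q/∂x = 6*x - 2*y
  ∂P/∂y = -x
  integrand = ∂Q/∂x - ∂P/∂y = 7*x - 2*y.
Integrating over R: integral_0^1 integral_0^1 (7*x - 2*y) dx dy = 5/2.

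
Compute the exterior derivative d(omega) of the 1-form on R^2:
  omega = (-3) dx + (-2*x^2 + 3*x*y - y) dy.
d(omega) = (-4*x + 3*y) dx ∧ dy

For a 1-form omega = sum_i f_i dx_i, the exterior derivative is
  d(omega) = sum_{i < j} (∂f_j/∂x_i - ∂f_i/∂x_j) dx_i ∧ dx_j.
  coefficient of dx ∧ dy: ∂f_2/∂x - ∂f_1/∂y = ∂(-2*x^2 + 3*x*y - y)/∂x - ∂(-3)/∂y = -4*x + 3*y
Assembling: d(omega) = (-4*x + 3*y) dx ∧ dy.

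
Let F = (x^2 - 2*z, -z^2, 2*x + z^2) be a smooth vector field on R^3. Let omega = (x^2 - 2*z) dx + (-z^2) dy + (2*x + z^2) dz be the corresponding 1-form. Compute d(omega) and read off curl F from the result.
d(omega) = (2*z) dy ∧ dz + (-4) dz ∧ dx + (0) dx ∧ dy; curl F = (2*z, -4, 0)

d omega = sum_{i<j} (∂f_j/∂x_i - ∂f_i/∂x_j) dx_i ∧ dx_j. Under the identification (dy ∧ dz, dz ∧ dx, dx ∧ dy) ↔ (e_x, e_y, e_z), the coefficients are exactly the components of curl F. Compute:
  ∂R/∂y - ∂Q/∂z = (0) - (-2*z) = 2*z
  ∂P/∂z - ∂R/∂x = (-2) - (2) = -4
  ∂Q/∂x - ∂P/∂y = (0) - (0) = 0.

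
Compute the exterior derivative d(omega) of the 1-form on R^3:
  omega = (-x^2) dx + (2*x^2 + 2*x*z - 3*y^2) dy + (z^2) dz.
d(omega) = (4*x + 2*z) dx ∧ dy + (-2*x) dy ∧ dz

For a 1-form omega = sum_i f_i dx_i, the exterior derivative is
  d(omega) = sum_{i < j} (∂f_j/∂x_i - ∂f_i/∂x_j) dx_i ∧ dx_j.
  coefficient of dx ∧ dy: ∂f_2/∂x - ∂f_1/∂y = ∂(2*x^2 + 2*x*z - 3*y^2)/∂x - ∂(-x^2)/∂y = 4*x + 2*z
  coefficient of dy ∧ dz: ∂f_3/∂y - ∂f_2/∂z = ∂(z^2)/∂y - ∂(2*x^2 + 2*x*z - 3*y^2)/∂z = -2*x
Assembling: d(omega) = (4*x + 2*z) dx ∧ dy + (-2*x) dy ∧ dz.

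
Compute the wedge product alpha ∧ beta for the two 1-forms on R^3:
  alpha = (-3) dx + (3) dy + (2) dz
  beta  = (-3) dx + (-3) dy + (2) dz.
alpha ∧ beta = (18) dx ∧ dy + (12) dy ∧ dz

Distribute the wedge, using dx_i ∧ dx_j = -dx_j ∧ dx_i and dx_i ∧ dx_i = 0. For each pair (i, j) with i < j, the coefficient of dx_i ∧ dx_j in alpha ∧ beta is (alpha_i * beta_j - alpha_j * beta_i). Collecting: alpha ∧ beta = (18) dx ∧ dy + (12) dy ∧ dz.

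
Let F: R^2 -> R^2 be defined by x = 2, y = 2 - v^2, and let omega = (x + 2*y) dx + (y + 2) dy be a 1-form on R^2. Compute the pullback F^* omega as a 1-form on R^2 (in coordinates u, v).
F^* omega = (2*v*(v^2 - 4)) dv

Using F^*(f dg) = (f ∘ F) d(g ∘ F), substitute each coordinate x_i by F_i(u, v) in f_i, and replace dx_i by d F_i = (∂F_i/∂u) du + (∂F_i/∂v) dv.
  For the x component: f_1(F) = 6 - 2*v^2; d F_1 = (0) du + (0) dv
  For the y component: f_2(F) = 4 - v^2; d F_2 = (0) du + (-2*v) dv
Combining and collecting du, dv coefficients:
  coeff of du: 0
  coeff of dv: 2*v*(v^2 - 4)
F^* omega = (2*v*(v^2 - 4)) dv.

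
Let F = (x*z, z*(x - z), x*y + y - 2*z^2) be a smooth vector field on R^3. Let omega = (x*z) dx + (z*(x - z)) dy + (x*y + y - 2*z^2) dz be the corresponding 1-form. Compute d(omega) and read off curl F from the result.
d(omega) = (2*z + 1) dy ∧ dz + (x - y) dz ∧ dx + (z) dx ∧ dy; curl F = (2*z + 1, x - y, z)

d omega = sum_{i<j} (∂f_j/∂x_i - ∂f_i/∂x_j) dx_i ∧ dx_j. Under the identification (dy ∧ dz, dz ∧ dx, dx ∧ dy) ↔ (e_x, e_y, e_z), the coefficients are exactly the components of curl F. Compute:
  ∂R/∂y - ∂Q/∂z = (x + 1) - (x - 2*z) = 2*z + 1
  ∂P/∂z - ∂R/∂x = (x) - (y) = x - y
  ∂Q/∂x - ∂P/∂y = (z) - (0) = z.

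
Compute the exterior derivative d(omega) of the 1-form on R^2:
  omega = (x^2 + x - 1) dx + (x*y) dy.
d(omega) = (y) dx ∧ dy

For a 1-form omega = sum_i f_i dx_i, the exterior derivative is
  d(omega) = sum_{i < j} (∂f_j/∂x_i - ∂f_i/∂x_j) dx_i ∧ dx_j.
  coefficient of dx ∧ dy: ∂f_2/∂x - ∂f_1/∂y = ∂(x*y)/∂x - ∂(x^2 + x - 1)/∂y = y
Assembling: d(omega) = (y) dx ∧ dy.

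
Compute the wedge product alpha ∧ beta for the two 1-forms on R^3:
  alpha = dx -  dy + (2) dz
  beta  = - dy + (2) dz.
alpha ∧ beta = (-1) dx ∧ dy + (2) dx ∧ dz

Distribute the wedge, using dx_i ∧ dx_j = -dx_j ∧ dx_i and dx_i ∧ dx_i = 0. For each pair (i, j) with i < j, the coefficient of dx_i ∧ dx_j in alpha ∧ beta is (alpha_i * beta_j - alpha_j * beta_i). Collecting: alpha ∧ beta = (-1) dx ∧ dy + (2) dx ∧ dz.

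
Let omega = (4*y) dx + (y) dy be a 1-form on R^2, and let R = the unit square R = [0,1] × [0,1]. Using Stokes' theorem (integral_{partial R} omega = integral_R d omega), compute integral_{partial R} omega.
integral_(partial R) omega = -4

Stokes: integral_partial_R omega = integral_R d omega with d omega = (∂Q/∂x - ∂P/∂y) dx ∧ dy.
  ∂Q/∂x = 0
  ∂P/∂y = 4
  integrand = ∂Q/∂x - ∂P/∂y = -4.
Integrating over R: integral_0^1 integral_0^1 (-4) dx dy = -4.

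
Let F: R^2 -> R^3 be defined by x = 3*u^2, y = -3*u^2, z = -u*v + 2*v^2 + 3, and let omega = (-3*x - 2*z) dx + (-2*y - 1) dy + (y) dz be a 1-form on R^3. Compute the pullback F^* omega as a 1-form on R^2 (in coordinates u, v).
F^* omega = (3*u*(-30*u^2 + 5*u*v - 8*v^2 - 10)) du + (3*u^2*(u - 4*v)) dv

Using F^*(f dg) = (f ∘ F) d(g ∘ F), substitute each coordinate x_i by F_i(u, v) in f_i, and replace dx_i by d F_i = (∂F_i/∂u) du + (∂F_i/∂v) dv.
  For the x component: f_1(F) = -9*u^2 + 2*u*v - 4*v^2 - 6; d F_1 = (6*u) du + (0) dv
  For the y component: f_2(F) = 6*u^2 - 1; d F_2 = (-6*u) du + (0) dv
  For the z component: f_3(F) = -3*u^2; d F_3 = (-v) du + (-u + 4*v) dv
Combining and collecting du, dv coefficients:
  coeff of du: 3*u*(-30*u^2 + 5*u*v - 8*v^2 - 10)
  coeff of dv: 3*u^2*(u - 4*v)
F^* omega = (3*u*(-30*u^2 + 5*u*v - 8*v^2 - 10)) du + (3*u^2*(u - 4*v)) dv.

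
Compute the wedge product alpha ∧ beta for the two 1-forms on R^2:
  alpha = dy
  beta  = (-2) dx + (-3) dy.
alpha ∧ beta = (2) dx ∧ dy

Distribute the wedge, using dx_i ∧ dx_j = -dx_j ∧ dx_i and dx_i ∧ dx_i = 0. For each pair (i, j) with i < j, the coefficient of dx_i ∧ dx_j in alpha ∧ beta is (alpha_i * beta_j - alpha_j * beta_i). Collecting: alpha ∧ beta = (2) dx ∧ dy.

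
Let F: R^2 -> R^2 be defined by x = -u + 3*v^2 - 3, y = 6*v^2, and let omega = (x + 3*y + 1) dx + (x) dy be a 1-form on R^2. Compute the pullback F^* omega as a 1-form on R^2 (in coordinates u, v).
F^* omega = (u - 21*v^2 + 2) du + (6*v*(-3*u + 27*v^2 - 8)) dv

Using F^*(f dg) = (f ∘ F) d(g ∘ F), substitute each coordinate x_i by F_i(u, v) in f_i, and replace dx_i by d F_i = (∂F_i/∂u) du + (∂F_i/∂v) dv.
  For the x component: f_1(F) = -u + 21*v^2 - 2; d F_1 = (-1) du + (6*v) dv
  For the y component: f_2(F) = -u + 3*v^2 - 3; d F_2 = (0) du + (12*v) dv
Combining and collecting du, dv coefficients:
  coeff of du: u - 21*v^2 + 2
  coeff of dv: 6*v*(-3*u + 27*v^2 - 8)
F^* omega = (u - 21*v^2 + 2) du + (6*v*(-3*u + 27*v^2 - 8)) dv.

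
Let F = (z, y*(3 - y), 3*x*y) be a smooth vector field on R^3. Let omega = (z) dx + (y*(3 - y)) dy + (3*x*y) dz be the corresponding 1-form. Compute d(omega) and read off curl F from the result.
d(omega) = (3*x) dy ∧ dz + (1 - 3*y) dz ∧ dx + (0) dx ∧ dy; curl F = (3*x, 1 - 3*y, 0)

d omega = sum_{i<j} (∂f_j/∂x_i - ∂f_i/∂x_j) dx_i ∧ dx_j. Under the identification (dy ∧ dz, dz ∧ dx, dx ∧ dy) ↔ (e_x, e_y, e_z), the coefficients are exactly the components of curl F. Compute:
  ∂R/∂y - ∂Q/∂z = (3*x) - (0) = 3*x
  ∂P/∂z - ∂R/∂x = (1) - (3*y) = 1 - 3*y
  ∂Q/∂x - ∂P/∂y = (0) - (0) = 0.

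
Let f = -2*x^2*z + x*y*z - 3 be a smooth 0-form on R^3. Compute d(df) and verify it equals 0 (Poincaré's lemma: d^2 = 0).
d(df) = 0

Step 1: df = sum_i (∂f/∂x_i) dx_i = (z*(-4*x + y)) dx + (x*z) dy + (x*(-2*x + y)) dz.
Step 2: Apply d again. Using the 1-form formula, the coefficient of dx ∧ dy in d(df) is ∂^2 f/∂x ∂y - ∂^2 f/∂y ∂x = (z) - (z) = 0 (equality of mixed partials for smooth f).
Similarly for dx ∧ dz and dy ∧ dz — all coefficients vanish. So d(df) = 0.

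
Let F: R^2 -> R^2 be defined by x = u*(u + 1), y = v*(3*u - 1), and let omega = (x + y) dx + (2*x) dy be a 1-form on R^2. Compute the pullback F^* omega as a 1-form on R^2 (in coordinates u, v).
F^* omega = (2*u^3 + 12*u^2*v + 3*u^2 + 7*u*v + u - v) du + (2*u*(3*u^2 + 2*u - 1)) dv

Using F^*(f dg) = (f ∘ F) d(g ∘ F), substitute each coordinate x_i by F_i(u, v) in f_i, and replace dx_i by d F_i = (∂F_i/∂u) du + (∂F_i/∂v) dv.
  For the x component: f_1(F) = u^2 + 3*u*v + u - v; d F_1 = (2*u + 1) du + (0) dv
  For the y component: f_2(F) = 2*u*(u + 1); d F_2 = (3*v) du + (3*u - 1) dv
Combining and collecting du, dv coefficients:
  coeff of du: 2*u^3 + 12*u^2*v + 3*u^2 + 7*u*v + u - v
  coeff of dv: 2*u*(3*u^2 + 2*u - 1)
F^* omega = (2*u^3 + 12*u^2*v + 3*u^2 + 7*u*v + u - v) du + (2*u*(3*u^2 + 2*u - 1)) dv.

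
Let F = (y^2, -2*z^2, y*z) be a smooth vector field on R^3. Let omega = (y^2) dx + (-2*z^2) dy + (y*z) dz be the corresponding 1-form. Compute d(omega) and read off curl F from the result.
d(omega) = (5*z) dy ∧ dz + (0) dz ∧ dx + (-2*y) dx ∧ dy; curl F = (5*z, 0, -2*y)

d omega = sum_{i<j} (∂f_j/∂x_i - ∂f_i/∂x_j) dx_i ∧ dx_j. Under the identification (dy ∧ dz, dz ∧ dx, dx ∧ dy) ↔ (e_x, e_y, e_z), the coefficients are exactly the components of curl F. Compute:
  ∂R/∂y - ∂Q/∂z = (z) - (-4*z) = 5*z
  ∂P/∂z - ∂R/∂x = (0) - (0) = 0
  ∂Q/∂x - ∂P/∂y = (0) - (2*y) = -2*y.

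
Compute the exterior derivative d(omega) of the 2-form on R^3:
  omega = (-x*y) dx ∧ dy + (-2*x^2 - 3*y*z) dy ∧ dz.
d(omega) = (-4*x) dx ∧ dy ∧ dz

For a 2-form omega = sum_{i<j} g_{ij} dx_i ∧ dx_j, the exterior derivative is
  d(omega) = sum_{i<j} d(g_{ij}) ∧ dx_i ∧ dx_j = sum_{i<j, k} (∂g_{ij}/∂x_k) dx_k ∧ dx_i ∧ dx_j.
Expand each term, using dx_k ∧ dx_i ∧ dx_j = sgn(permutation) dx_{(a)} ∧ dx_{(b)} ∧ dx_{(c)} with (a < b < c) sorted:
  d(-2*x^2 - 3*y*z) includes (∂/∂x)(-2*x^2 - 3*y*z) dx = (-4*x) dx, which multiplied by dy ∧ dz gives (-4*x) dx ∧ dy ∧ dz
Collecting like 3-forms: d(omega) = (-4*x) dx ∧ dy ∧ dz.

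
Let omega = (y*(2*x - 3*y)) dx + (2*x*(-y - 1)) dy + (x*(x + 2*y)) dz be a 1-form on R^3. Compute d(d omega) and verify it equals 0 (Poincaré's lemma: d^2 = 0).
d(d omega) = 0

Step 1: d omega = sum_{i<j} (∂f_j/∂x_i - ∂f_i/∂x_j) dx_i ∧ dx_j:
  coeff of dx ∧ dy: -2*x + 4*y - 2
  coeff of dx ∧ dz: 2*x + 2*y
  coeff of dy ∧ dz: 2*x
Step 2: Apply d again to each 2-form coefficient. The only possible 3-form in R^3 is dx ∧ dy ∧ dz, with coefficient
  ∂(coeff of dy∧dz)/∂x - ∂(coeff of dx∧dz)/∂y + ∂(coeff of dx∧dy)/∂z
  = ∂/∂x (2*x) - ∂/∂y (2*x + 2*y) + ∂/∂z (-2*x + 4*y - 2).
Each of these terms simplifies to sums of mixed partials that cancel in pairs. The result is 0 (by equality of mixed partials for smooth functions — Schwarz / Clairaut).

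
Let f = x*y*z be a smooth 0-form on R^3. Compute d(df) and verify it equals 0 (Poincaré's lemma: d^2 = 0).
d(df) = 0

Step 1: df = sum_i (∂f/∂x_i) dx_i = (y*z) dx + (x*z) dy + (x*y) dz.
Step 2: Apply d again. Using the 1-form formula, the coefficient of dx ∧ dy in d(df) is ∂^2 f/∂x ∂y - ∂^2 f/∂y ∂x = (z) - (z) = 0 (equality of mixed partials for smooth f).
Similarly for dx ∧ dz and dy ∧ dz — all coefficients vanish. So d(df) = 0.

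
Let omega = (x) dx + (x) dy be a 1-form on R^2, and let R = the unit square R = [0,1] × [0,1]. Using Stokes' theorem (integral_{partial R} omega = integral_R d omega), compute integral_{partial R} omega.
integral_(partial R) omega = 1

Stokes: integral_partial_R omega = integral_R d omega with d omega = (∂Q/∂x - ∂P/∂y) dx ∧ dy.
  ∂Q/∂x = 1
  ∂P/∂y = 0
  integrand = ∂Q/∂x - ∂P/∂y = 1.
Integrating over R: integral_0^1 integral_0^1 (1) dx dy = 1.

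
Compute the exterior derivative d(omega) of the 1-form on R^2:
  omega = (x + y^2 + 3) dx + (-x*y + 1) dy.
d(omega) = (-3*y) dx ∧ dy

For a 1-form omega = sum_i f_i dx_i, the exterior derivative is
  d(omega) = sum_{i < j} (∂f_j/∂x_i - ∂f_i/∂x_j) dx_i ∧ dx_j.
  coefficient of dx ∧ dy: ∂f_2/∂x - ∂f_1/∂y = ∂(-x*y + 1)/∂x - ∂(x + y^2 + 3)/∂y = -3*y
Assembling: d(omega) = (-3*y) dx ∧ dy.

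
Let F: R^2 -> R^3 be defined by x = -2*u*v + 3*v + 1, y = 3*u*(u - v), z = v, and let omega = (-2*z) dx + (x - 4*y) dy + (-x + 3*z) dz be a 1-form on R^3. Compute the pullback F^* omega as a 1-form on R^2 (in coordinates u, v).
F^* omega = (-72*u^3 + 96*u^2*v - 30*u*v^2 + 18*u*v + 6*u - 5*v^2 - 3*v) du + (36*u^3 - 30*u^2*v - 3*u*v - 3*u - 6*v - 1) dv

Using F^*(f dg) = (f ∘ F) d(g ∘ F), substitute each coordinate x_i by F_i(u, v) in f_i, and replace dx_i by d F_i = (∂F_i/∂u) du + (∂F_i/∂v) dv.
  For the x component: f_1(F) = -2*v; d F_1 = (-2*v) du + (3 - 2*u) dv
  For the y component: f_2(F) = -12*u^2 + 10*u*v + 3*v + 1; d F_2 = (6*u - 3*v) du + (-3*u) dv
  For the z component: f_3(F) = 2*u*v - 1; d F_3 = (0) du + (1) dv
Combining and collecting du, dv coefficients:
  coeff of du: -72*u^3 + 96*u^2*v - 30*u*v^2 + 18*u*v + 6*u - 5*v^2 - 3*v
  coeff of dv: 36*u^3 - 30*u^2*v - 3*u*v - 3*u - 6*v - 1
F^* omega = (-72*u^3 + 96*u^2*v - 30*u*v^2 + 18*u*v + 6*u - 5*v^2 - 3*v) du + (36*u^3 - 30*u^2*v - 3*u*v - 3*u - 6*v - 1) dv.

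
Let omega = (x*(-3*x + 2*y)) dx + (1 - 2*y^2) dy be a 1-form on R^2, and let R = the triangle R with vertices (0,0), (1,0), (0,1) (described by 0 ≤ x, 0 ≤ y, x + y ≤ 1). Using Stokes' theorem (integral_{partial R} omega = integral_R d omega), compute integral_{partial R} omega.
integral_(partial R) omega = -1/3

Stokes: integral_partial_R omega = integral_R d omega with d omega = (∂Q/∂x - ∂P/∂y) dx ∧ dy.
  ∂Q/∂x = 0
  ∂P/∂y = 2*x
  integrand = ∂Q/∂x - ∂P/∂y = -2*x.
Integrating over R: integral_0^1 integral_0^{1-x} (-2*x) dy dx = -1/3.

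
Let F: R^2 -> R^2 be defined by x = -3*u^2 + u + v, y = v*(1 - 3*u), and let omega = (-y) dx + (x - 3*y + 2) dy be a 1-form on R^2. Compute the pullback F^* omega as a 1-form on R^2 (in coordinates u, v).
F^* omega = (v*(-9*u^2 - 27*u*v + 6*u + 6*v - 7)) du + (9*u^3 - 27*u^2*v - 6*u^2 + 18*u*v - 5*u - 3*v + 2) dv

Using F^*(f dg) = (f ∘ F) d(g ∘ F), substitute each coordinate x_i by F_i(u, v) in f_i, and replace dx_i by d F_i = (∂F_i/∂u) du + (∂F_i/∂v) dv.
  For the x component: f_1(F) = v*(3*u - 1); d F_1 = (1 - 6*u) du + (1) dv
  For the y component: f_2(F) = -3*u^2 + 9*u*v + u - 2*v + 2; d F_2 = (-3*v) du + (1 - 3*u) dv
Combining and collecting du, dv coefficients:
  coeff of du: v*(-9*u^2 - 27*u*v + 6*u + 6*v - 7)
  coeff of dv: 9*u^3 - 27*u^2*v - 6*u^2 + 18*u*v - 5*u - 3*v + 2
F^* omega = (v*(-9*u^2 - 27*u*v + 6*u + 6*v - 7)) du + (9*u^3 - 27*u^2*v - 6*u^2 + 18*u*v - 5*u - 3*v + 2) dv.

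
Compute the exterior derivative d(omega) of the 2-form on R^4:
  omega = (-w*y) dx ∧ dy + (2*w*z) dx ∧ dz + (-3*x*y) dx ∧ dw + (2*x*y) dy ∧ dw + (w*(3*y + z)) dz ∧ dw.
d(omega) = (3*x + y) dx ∧ dy ∧ dw + (2*z) dx ∧ dz ∧ dw + (3*w) dy ∧ dz ∧ dw

For a 2-form omega = sum_{i<j} g_{ij} dx_i ∧ dx_j, the exterior derivative is
  d(omega) = sum_{i<j} d(g_{ij}) ∧ dx_i ∧ dx_j = sum_{i<j, k} (∂g_{ij}/∂x_k) dx_k ∧ dx_i ∧ dx_j.
Expand each term, using dx_k ∧ dx_i ∧ dx_j = sgn(permutation) dx_{(a)} ∧ dx_{(b)} ∧ dx_{(c)} with (a < b < c) sorted:
  d(-w*y) includes (∂/∂w)(-w*y) dw = (-y) dw, which multiplied by dx ∧ dy gives (-y) dx ∧ dy ∧ dw
  d(2*w*z) includes (∂/∂w)(2*w*z) dw = (2*z) dw, which multiplied by dx ∧ dz gives (2*z) dx ∧ dz ∧ dw
  d(-3*x*y) includes (∂/∂y)(-3*x*y) dy = (-3*x) dy, which multiplied by dx ∧ dw gives (3*x) dx ∧ dy ∧ dw
  d(2*x*y) includes (∂/∂x)(2*x*y) dx = (2*y) dx, which multiplied by dy ∧ dw gives (2*y) dx ∧ dy ∧ dw
  d(w*(3*y + z)) includes (∂/∂y)(w*(3*y + z)) dy = (3*w) dy, which multiplied by dz ∧ dw gives (3*w) dy ∧ dz ∧ dw
Collecting like 3-forms: d(omega) = (3*x + y) dx ∧ dy ∧ dw + (2*z) dx ∧ dz ∧ dw + (3*w) dy ∧ dz ∧ dw.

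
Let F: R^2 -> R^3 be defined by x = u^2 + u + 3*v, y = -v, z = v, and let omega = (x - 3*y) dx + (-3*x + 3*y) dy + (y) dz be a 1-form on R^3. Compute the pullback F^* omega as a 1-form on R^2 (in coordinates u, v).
F^* omega = (2*u^3 + 3*u^2 + 12*u*v + u + 6*v) du + (6*u^2 + 6*u + 29*v) dv

Using F^*(f dg) = (f ∘ F) d(g ∘ F), substitute each coordinate x_i by F_i(u, v) in f_i, and replace dx_i by d F_i = (∂F_i/∂u) du + (∂F_i/∂v) dv.
  For the x component: f_1(F) = u^2 + u + 6*v; d F_1 = (2*u + 1) du + (3) dv
  For the y component: f_2(F) = -3*u^2 - 3*u - 12*v; d F_2 = (0) du + (-1) dv
  For the z component: f_3(F) = -v; d F_3 = (0) du + (1) dv
Combining and collecting du, dv coefficients:
  coeff of du: 2*u^3 + 3*u^2 + 12*u*v + u + 6*v
  coeff of dv: 6*u^2 + 6*u + 29*v
F^* omega = (2*u^3 + 3*u^2 + 12*u*v + u + 6*v) du + (6*u^2 + 6*u + 29*v) dv.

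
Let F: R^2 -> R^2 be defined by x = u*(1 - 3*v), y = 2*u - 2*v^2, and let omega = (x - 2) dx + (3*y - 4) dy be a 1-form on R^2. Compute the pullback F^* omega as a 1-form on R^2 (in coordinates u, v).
F^* omega = (9*u*v^2 - 6*u*v + 13*u - 12*v^2 + 6*v - 10) du + (9*u^2*v - 3*u^2 - 24*u*v + 6*u + 24*v^3 + 16*v) dv

Using F^*(f dg) = (f ∘ F) d(g ∘ F), substitute each coordinate x_i by F_i(u, v) in f_i, and replace dx_i by d F_i = (∂F_i/∂u) du + (∂F_i/∂v) dv.
  For the x component: f_1(F) = -3*u*v + u - 2; d F_1 = (1 - 3*v) du + (-3*u) dv
  For the y component: f_2(F) = 6*u - 6*v^2 - 4; d F_2 = (2) du + (-4*v) dv
Combining and collecting du, dv coefficients:
  coeff of du: 9*u*v^2 - 6*u*v + 13*u - 12*v^2 + 6*v - 10
  coeff of dv: 9*u^2*v - 3*u^2 - 24*u*v + 6*u + 24*v^3 + 16*v
F^* omega = (9*u*v^2 - 6*u*v + 13*u - 12*v^2 + 6*v - 10) du + (9*u^2*v - 3*u^2 - 24*u*v + 6*u + 24*v^3 + 16*v) dv.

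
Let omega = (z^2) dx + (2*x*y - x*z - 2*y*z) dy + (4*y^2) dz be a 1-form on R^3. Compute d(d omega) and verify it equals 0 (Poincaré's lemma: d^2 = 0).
d(d omega) = 0

Step 1: d omega = sum_{i<j} (∂f_j/∂x_i - ∂f_i/∂x_j) dx_i ∧ dx_j:
  coeff of dx ∧ dy: 2*y - z
  coeff of dx ∧ dz: -2*z
  coeff of dy ∧ dz: x + 10*y
Step 2: Apply d again to each 2-form coefficient. The only possible 3-form in R^3 is dx ∧ dy ∧ dz, with coefficient
  ∂(coeff of dy∧dz)/∂x - ∂(coeff of dx∧dz)/∂y + ∂(coeff of dx∧dy)/∂z
  = ∂/∂x (x + 10*y) - ∂/∂y (-2*z) + ∂/∂z (2*y - z).
Each of these terms simplifies to sums of mixed partials that cancel in pairs. The result is 0 (by equality of mixed partials for smooth functions — Schwarz / Clairaut).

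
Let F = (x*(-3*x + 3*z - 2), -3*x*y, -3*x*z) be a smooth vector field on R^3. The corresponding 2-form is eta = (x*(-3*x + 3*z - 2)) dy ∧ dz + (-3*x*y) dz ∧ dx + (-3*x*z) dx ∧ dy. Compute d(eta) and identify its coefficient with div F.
d(eta) = (-12*x + 3*z - 2) dx ∧ dy ∧ dz; div F = -12*x + 3*z - 2

For a 2-form in R^3 of the form above, applying d gives a 3-form with coefficient ∂P/∂x + ∂Q/∂y + ∂R/∂z:
  ∂P/∂x = -6*x + 3*z - 2
  ∂Q/∂y = -3*x
  ∂R/∂z = -3*x
Sum = -12*x + 3*z - 2, which is exactly div F.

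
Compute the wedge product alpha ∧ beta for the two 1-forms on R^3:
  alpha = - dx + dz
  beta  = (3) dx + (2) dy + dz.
alpha ∧ beta = (-2) dx ∧ dy + (-4) dx ∧ dz + (-2) dy ∧ dz

Distribute the wedge, using dx_i ∧ dx_j = -dx_j ∧ dx_i and dx_i ∧ dx_i = 0. For each pair (i, j) with i < j, the coefficient of dx_i ∧ dx_j in alpha ∧ beta is (alpha_i * beta_j - alpha_j * beta_i). Collecting: alpha ∧ beta = (-2) dx ∧ dy + (-4) dx ∧ dz + (-2) dy ∧ dz.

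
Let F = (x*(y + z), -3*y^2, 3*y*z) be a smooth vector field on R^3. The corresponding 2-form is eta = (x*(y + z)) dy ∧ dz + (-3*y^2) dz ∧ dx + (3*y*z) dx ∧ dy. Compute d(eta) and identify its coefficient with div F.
d(eta) = (-2*y + z) dx ∧ dy ∧ dz; div F = -2*y + z

For a 2-form in R^3 of the form above, applying d gives a 3-form with coefficient ∂P/∂x + ∂Q/∂y + ∂R/∂z:
  ∂P/∂x = y + z
  ∂Q/∂y = -6*y
  ∂R/∂z = 3*y
Sum = -2*y + z, which is exactly div F.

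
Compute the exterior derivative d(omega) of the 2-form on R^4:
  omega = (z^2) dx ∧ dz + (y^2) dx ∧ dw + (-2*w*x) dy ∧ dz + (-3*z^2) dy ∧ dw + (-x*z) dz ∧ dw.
d(omega) = (-2*y) dx ∧ dy ∧ dw + (-2*w) dx ∧ dy ∧ dz + (-2*x + 6*z) dy ∧ dz ∧ dw + (-z) dx ∧ dz ∧ dw

For a 2-form omega = sum_{i<j} g_{ij} dx_i ∧ dx_j, the exterior derivative is
  d(omega) = sum_{i<j} d(g_{ij}) ∧ dx_i ∧ dx_j = sum_{i<j, k} (∂g_{ij}/∂x_k) dx_k ∧ dx_i ∧ dx_j.
Expand each term, using dx_k ∧ dx_i ∧ dx_j = sgn(permutation) dx_{(a)} ∧ dx_{(b)} ∧ dx_{(c)} with (a < b < c) sorted:
  d(y^2) includes (∂/∂y)(y^2) dy = (2*y) dy, which multiplied by dx ∧ dw gives (-2*y) dx ∧ dy ∧ dw
  d(-2*w*x) includes (∂/∂x)(-2*w*x) dx = (-2*w) dx, which multiplied by dy ∧ dz gives (-2*w) dx ∧ dy ∧ dz
  d(-2*w*x) includes (∂/∂w)(-2*w*x) dw = (-2*x) dw, which multiplied by dy ∧ dz gives (-2*x) dy ∧ dz ∧ dw
  d(-3*z^2) includes (∂/∂z)(-3*z^2) dz = (-6*z) dz, which multiplied by dy ∧ dw gives (6*z) dy ∧ dz ∧ dw
  d(-x*z) includes (∂/∂x)(-x*z) dx = (-z) dx, which multiplied by dz ∧ dw gives (-z) dx ∧ dz ∧ dw
Collecting like 3-forms: d(omega) = (-2*y) dx ∧ dy ∧ dw + (-2*w) dx ∧ dy ∧ dz + (-2*x + 6*z) dy ∧ dz ∧ dw + (-z) dx ∧ dz ∧ dw.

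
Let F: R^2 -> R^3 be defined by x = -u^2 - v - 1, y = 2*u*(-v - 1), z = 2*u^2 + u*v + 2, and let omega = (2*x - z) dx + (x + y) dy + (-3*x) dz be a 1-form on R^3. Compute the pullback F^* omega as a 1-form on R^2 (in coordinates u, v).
F^* omega = (20*u^3 + 7*u^2*v + 2*u^2 + 4*u*v^2 + 24*u*v + 24*u + 5*v^2 + 7*v + 2) du + (5*u^3 + 4*u^2*v + 8*u^2 + 6*u*v + 5*u + 2*v + 4) dv

Using F^*(f dg) = (f ∘ F) d(g ∘ F), substitute each coordinate x_i by F_i(u, v) in f_i, and replace dx_i by d F_i = (∂F_i/∂u) du + (∂F_i/∂v) dv.
  For the x component: f_1(F) = -4*u^2 - u*v - 2*v - 4; d F_1 = (-2*u) du + (-1) dv
  For the y component: f_2(F) = -u^2 - 2*u*v - 2*u - v - 1; d F_2 = (-2*v - 2) du + (-2*u) dv
  For the z component: f_3(F) = 3*u^2 + 3*v + 3; d F_3 = (4*u + v) du + (u) dv
Combining and collecting du, dv coefficients:
  coeff of du: 20*u^3 + 7*u^2*v + 2*u^2 + 4*u*v^2 + 24*u*v + 24*u + 5*v^2 + 7*v + 2
  coeff of dv: 5*u^3 + 4*u^2*v + 8*u^2 + 6*u*v + 5*u + 2*v + 4
F^* omega = (20*u^3 + 7*u^2*v + 2*u^2 + 4*u*v^2 + 24*u*v + 24*u + 5*v^2 + 7*v + 2) du + (5*u^3 + 4*u^2*v + 8*u^2 + 6*u*v + 5*u + 2*v + 4) dv.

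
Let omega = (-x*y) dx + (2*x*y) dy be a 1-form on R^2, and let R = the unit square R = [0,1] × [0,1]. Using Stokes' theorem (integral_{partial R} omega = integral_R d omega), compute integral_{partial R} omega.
integral_(partial R) omega = 3/2

Stokes: integral_partial_R omega = integral_R d omega with d omega = (∂Q/∂x - ∂P/∂y) dx ∧ dy.
  ∂Q/∂x = 2*y
  ∂P/∂y = -x
  integrand = ∂Q/∂x - ∂P/∂y = x + 2*y.
Integrating over R: integral_0^1 integral_0^1 (x + 2*y) dx dy = 3/2.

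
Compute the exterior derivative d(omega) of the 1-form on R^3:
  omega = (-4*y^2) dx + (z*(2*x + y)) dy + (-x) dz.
d(omega) = (8*y + 2*z) dx ∧ dy + (-1) dx ∧ dz + (-2*x - y) dy ∧ dz

For a 1-form omega = sum_i f_i dx_i, the exterior derivative is
  d(omega) = sum_{i < j} (∂f_j/∂x_i - ∂f_i/∂x_j) dx_i ∧ dx_j.
  coefficient of dx ∧ dy: ∂f_2/∂x - ∂f_1/∂y = ∂(z*(2*x + y))/∂x - ∂(-4*y^2)/∂y = 8*y + 2*z
  coefficient of dx ∧ dz: ∂f_3/∂x - ∂f_1/∂z = ∂(-x)/∂x - ∂(-4*y^2)/∂z = -1
  coefficient of dy ∧ dz: ∂f_3/∂y - ∂f_2/∂z = ∂(-x)/∂y - ∂(z*(2*x + y))/∂z = -2*x - y
Assembling: d(omega) = (8*y + 2*z) dx ∧ dy + (-1) dx ∧ dz + (-2*x - y) dy ∧ dz.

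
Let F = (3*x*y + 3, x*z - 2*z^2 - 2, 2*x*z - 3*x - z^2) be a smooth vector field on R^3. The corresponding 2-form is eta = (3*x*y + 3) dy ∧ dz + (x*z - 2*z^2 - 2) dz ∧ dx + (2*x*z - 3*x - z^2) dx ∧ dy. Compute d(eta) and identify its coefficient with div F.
d(eta) = (2*x + 3*y - 2*z) dx ∧ dy ∧ dz; div F = 2*x + 3*y - 2*z

For a 2-form in R^3 of the form above, applying d gives a 3-form with coefficient ∂P/∂x + ∂Q/∂y + ∂R/∂z:
  ∂P/∂x = 3*y
  ∂Q/∂y = 0
  ∂R/∂z = 2*x - 2*z
Sum = 2*x + 3*y - 2*z, which is exactly div F.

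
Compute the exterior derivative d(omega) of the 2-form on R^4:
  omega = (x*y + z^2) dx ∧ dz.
d(omega) = (-x) dx ∧ dy ∧ dz

For a 2-form omega = sum_{i<j} g_{ij} dx_i ∧ dx_j, the exterior derivative is
  d(omega) = sum_{i<j} d(g_{ij}) ∧ dx_i ∧ dx_j = sum_{i<j, k} (∂g_{ij}/∂x_k) dx_k ∧ dx_i ∧ dx_j.
Expand each term, using dx_k ∧ dx_i ∧ dx_j = sgn(permutation) dx_{(a)} ∧ dx_{(b)} ∧ dx_{(c)} with (a < b < c) sorted:
  d(x*y + z^2) includes (∂/∂y)(x*y + z^2) dy = (x) dy, which multiplied by dx ∧ dz gives (-x) dx ∧ dy ∧ dz
Collecting like 3-forms: d(omega) = (-x) dx ∧ dy ∧ dz.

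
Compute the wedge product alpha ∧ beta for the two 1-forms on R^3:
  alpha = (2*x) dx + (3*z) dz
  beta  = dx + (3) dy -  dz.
alpha ∧ beta = (6*x) dx ∧ dy + (-2*x - 3*z) dx ∧ dz + (-9*z) dy ∧ dz

Distribute the wedge, using dx_i ∧ dx_j = -dx_j ∧ dx_i and dx_i ∧ dx_i = 0. For each pair (i, j) with i < j, the coefficient of dx_i ∧ dx_j in alpha ∧ beta is (alpha_i * beta_j - alpha_j * beta_i). Collecting: alpha ∧ beta = (6*x) dx ∧ dy + (-2*x - 3*z) dx ∧ dz + (-9*z) dy ∧ dz.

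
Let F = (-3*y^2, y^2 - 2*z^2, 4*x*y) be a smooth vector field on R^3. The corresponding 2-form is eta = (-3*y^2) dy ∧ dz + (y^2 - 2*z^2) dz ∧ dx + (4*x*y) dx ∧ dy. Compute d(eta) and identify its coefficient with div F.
d(eta) = (2*y) dx ∧ dy ∧ dz; div F = 2*y

For a 2-form in R^3 of the form above, applying d gives a 3-form with coefficient ∂P/∂x + ∂Q/∂y + ∂R/∂z:
  ∂P/∂x = 0
  ∂Q/∂y = 2*y
  ∂R/∂z = 0
Sum = 2*y, which is exactly div F.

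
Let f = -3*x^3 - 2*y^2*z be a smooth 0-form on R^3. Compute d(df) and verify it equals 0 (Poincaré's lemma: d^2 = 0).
d(df) = 0

Step 1: df = sum_i (∂f/∂x_i) dx_i = (-9*x^2) dx + (-4*y*z) dy + (-2*y^2) dz.
Step 2: Apply d again. Using the 1-form formula, the coefficient of dx ∧ dy in d(df) is ∂^2 f/∂x ∂y - ∂^2 f/∂y ∂x = (0) - (0) = 0 (equality of mixed partials for smooth f).
Similarly for dx ∧ dz and dy ∧ dz — all coefficients vanish. So d(df) = 0.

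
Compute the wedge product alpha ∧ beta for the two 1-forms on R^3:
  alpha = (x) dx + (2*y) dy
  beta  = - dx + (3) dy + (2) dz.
alpha ∧ beta = (3*x + 2*y) dx ∧ dy + (2*x) dx ∧ dz + (4*y) dy ∧ dz

Distribute the wedge, using dx_i ∧ dx_j = -dx_j ∧ dx_i and dx_i ∧ dx_i = 0. For each pair (i, j) with i < j, the coefficient of dx_i ∧ dx_j in alpha ∧ beta is (alpha_i * beta_j - alpha_j * beta_i). Collecting: alpha ∧ beta = (3*x + 2*y) dx ∧ dy + (2*x) dx ∧ dz + (4*y) dy ∧ dz.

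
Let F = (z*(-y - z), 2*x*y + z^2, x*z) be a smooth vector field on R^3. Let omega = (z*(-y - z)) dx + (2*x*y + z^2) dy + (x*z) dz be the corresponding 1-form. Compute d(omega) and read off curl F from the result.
d(omega) = (-2*z) dy ∧ dz + (-y - 3*z) dz ∧ dx + (2*y + z) dx ∧ dy; curl F = (-2*z, -y - 3*z, 2*y + z)

d omega = sum_{i<j} (∂f_j/∂x_i - ∂f_i/∂x_j) dx_i ∧ dx_j. Under the identification (dy ∧ dz, dz ∧ dx, dx ∧ dy) ↔ (e_x, e_y, e_z), the coefficients are exactly the components of curl F. Compute:
  ∂R/∂y - ∂Q/∂z = (0) - (2*z) = -2*z
  ∂P/∂z - ∂R/∂x = (-y - 2*z) - (z) = -y - 3*z
  ∂Q/∂x - ∂P/∂y = (2*y) - (-z) = 2*y + z.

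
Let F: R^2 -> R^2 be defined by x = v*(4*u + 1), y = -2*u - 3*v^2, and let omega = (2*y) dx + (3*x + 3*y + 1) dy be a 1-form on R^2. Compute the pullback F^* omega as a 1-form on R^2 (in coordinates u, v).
F^* omega = (-40*u*v + 12*u - 24*v^3 + 18*v^2 - 6*v - 2) du + (-16*u^2 - 96*u*v^2 + 36*u*v - 4*u + 54*v^3 - 24*v^2 - 6*v) dv

Using F^*(f dg) = (f ∘ F) d(g ∘ F), substitute each coordinate x_i by F_i(u, v) in f_i, and replace dx_i by d F_i = (∂F_i/∂u) du + (∂F_i/∂v) dv.
  For the x component: f_1(F) = -4*u - 6*v^2; d F_1 = (4*v) du + (4*u + 1) dv
  For the y component: f_2(F) = 12*u*v - 6*u - 9*v^2 + 3*v + 1; d F_2 = (-2) du + (-6*v) dv
Combining and collecting du, dv coefficients:
  coeff of du: -40*u*v + 12*u - 24*v^3 + 18*v^2 - 6*v - 2
  coeff of dv: -16*u^2 - 96*u*v^2 + 36*u*v - 4*u + 54*v^3 - 24*v^2 - 6*v
F^* omega = (-40*u*v + 12*u - 24*v^3 + 18*v^2 - 6*v - 2) du + (-16*u^2 - 96*u*v^2 + 36*u*v - 4*u + 54*v^3 - 24*v^2 - 6*v) dv.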